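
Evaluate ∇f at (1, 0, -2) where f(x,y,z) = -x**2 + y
(-2, 1, 0)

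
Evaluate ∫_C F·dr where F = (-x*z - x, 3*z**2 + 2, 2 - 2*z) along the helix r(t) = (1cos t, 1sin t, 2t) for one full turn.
pi*(55 - 16*pi)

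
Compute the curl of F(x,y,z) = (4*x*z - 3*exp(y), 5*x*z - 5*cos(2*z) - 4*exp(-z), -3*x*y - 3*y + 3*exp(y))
(-8*x + 3*exp(y) - 10*sin(2*z) - 3 - 4*exp(-z), 4*x + 3*y, 5*z + 3*exp(y))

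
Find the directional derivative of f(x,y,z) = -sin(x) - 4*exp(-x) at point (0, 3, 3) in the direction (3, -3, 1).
9*sqrt(19)/19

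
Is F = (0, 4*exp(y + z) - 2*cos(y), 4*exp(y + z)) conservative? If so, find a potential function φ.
Yes, F is conservative. φ = 4*exp(y + z) - 2*sin(y)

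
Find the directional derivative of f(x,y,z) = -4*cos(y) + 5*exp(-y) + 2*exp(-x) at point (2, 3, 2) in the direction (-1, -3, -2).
sqrt(14)*(-12*exp(3)*sin(3) + 2*E + 15)*exp(-3)/14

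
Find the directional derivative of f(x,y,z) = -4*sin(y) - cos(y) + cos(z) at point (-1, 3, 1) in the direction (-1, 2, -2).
2*sin(3)/3 + 2*sin(1)/3 - 8*cos(3)/3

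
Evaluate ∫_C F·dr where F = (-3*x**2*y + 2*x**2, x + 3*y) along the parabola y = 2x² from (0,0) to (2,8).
368/5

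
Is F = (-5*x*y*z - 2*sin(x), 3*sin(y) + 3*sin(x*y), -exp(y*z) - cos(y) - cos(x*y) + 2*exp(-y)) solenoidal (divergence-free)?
No, ∇·F = 3*x*cos(x*y) - 5*y*z - y*exp(y*z) - 2*cos(x) + 3*cos(y)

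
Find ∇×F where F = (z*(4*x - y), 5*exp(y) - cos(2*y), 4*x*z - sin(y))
(-cos(y), 4*x - y - 4*z, z)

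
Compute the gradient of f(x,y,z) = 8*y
(0, 8, 0)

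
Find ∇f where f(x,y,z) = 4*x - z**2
(4, 0, -2*z)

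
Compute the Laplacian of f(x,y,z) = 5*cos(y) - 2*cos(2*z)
-5*cos(y) + 8*cos(2*z)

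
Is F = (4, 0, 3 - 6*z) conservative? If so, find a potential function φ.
Yes, F is conservative. φ = 4*x - 3*z**2 + 3*z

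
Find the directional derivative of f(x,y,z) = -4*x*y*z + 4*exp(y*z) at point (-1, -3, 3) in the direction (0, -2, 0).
-12 - 12*exp(-9)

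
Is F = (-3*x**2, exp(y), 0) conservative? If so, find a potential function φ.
Yes, F is conservative. φ = -x**3 + exp(y)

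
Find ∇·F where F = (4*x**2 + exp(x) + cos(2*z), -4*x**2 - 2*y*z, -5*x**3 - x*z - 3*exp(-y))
7*x - 2*z + exp(x)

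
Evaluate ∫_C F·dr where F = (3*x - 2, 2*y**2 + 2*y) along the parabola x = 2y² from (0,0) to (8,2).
268/3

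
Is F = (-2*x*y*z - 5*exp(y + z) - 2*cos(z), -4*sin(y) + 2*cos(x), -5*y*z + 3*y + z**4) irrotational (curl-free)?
No, ∇×F = (3 - 5*z, -2*x*y - 5*exp(y + z) + 2*sin(z), 2*x*z + 5*exp(y + z) - 2*sin(x))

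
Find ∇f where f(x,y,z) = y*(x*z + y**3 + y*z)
(y*z, x*z + 4*y**3 + 2*y*z, y*(x + y))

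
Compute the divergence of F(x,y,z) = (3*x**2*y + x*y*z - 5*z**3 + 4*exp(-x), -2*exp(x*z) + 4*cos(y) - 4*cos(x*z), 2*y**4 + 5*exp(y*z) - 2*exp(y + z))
6*x*y + y*z + 5*y*exp(y*z) - 2*exp(y + z) - 4*sin(y) - 4*exp(-x)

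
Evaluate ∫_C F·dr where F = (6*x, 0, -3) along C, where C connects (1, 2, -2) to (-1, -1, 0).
-6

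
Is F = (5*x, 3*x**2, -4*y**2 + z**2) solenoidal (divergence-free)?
No, ∇·F = 2*z + 5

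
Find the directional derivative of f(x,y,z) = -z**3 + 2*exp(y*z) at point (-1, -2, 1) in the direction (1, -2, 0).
-4*sqrt(5)*exp(-2)/5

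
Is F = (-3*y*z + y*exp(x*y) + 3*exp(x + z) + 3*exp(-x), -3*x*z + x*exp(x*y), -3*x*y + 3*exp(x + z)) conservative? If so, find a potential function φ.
Yes, F is conservative. φ = -3*x*y*z + exp(x*y) + 3*exp(x + z) - 3*exp(-x)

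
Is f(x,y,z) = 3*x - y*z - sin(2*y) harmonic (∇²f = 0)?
No, ∇²f = 4*sin(2*y)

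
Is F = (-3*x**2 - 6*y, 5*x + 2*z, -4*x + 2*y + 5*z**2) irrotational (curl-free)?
No, ∇×F = (0, 4, 11)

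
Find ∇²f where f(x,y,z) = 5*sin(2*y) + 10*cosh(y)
-20*sin(2*y) + 10*cosh(y)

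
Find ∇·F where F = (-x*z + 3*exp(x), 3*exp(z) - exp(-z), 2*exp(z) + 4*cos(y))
-z + 3*exp(x) + 2*exp(z)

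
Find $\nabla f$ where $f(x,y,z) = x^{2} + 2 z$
(2*x, 0, 2)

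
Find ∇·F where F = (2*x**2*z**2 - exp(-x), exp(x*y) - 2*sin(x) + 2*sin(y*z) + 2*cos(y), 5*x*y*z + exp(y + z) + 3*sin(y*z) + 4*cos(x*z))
5*x*y + 4*x*z**2 + x*exp(x*y) - 4*x*sin(x*z) + 3*y*cos(y*z) + 2*z*cos(y*z) + exp(y + z) - 2*sin(y) + exp(-x)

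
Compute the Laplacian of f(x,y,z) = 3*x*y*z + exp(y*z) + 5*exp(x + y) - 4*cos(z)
y**2*exp(y*z) + z**2*exp(y*z) + 10*exp(x + y) + 4*cos(z)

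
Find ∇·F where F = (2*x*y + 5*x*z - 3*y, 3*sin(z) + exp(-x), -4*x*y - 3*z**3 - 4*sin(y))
2*y - 9*z**2 + 5*z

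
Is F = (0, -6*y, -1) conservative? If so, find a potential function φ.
Yes, F is conservative. φ = -3*y**2 - z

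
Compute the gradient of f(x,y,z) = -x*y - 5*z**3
(-y, -x, -15*z**2)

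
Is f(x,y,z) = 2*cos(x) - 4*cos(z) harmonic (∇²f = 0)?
No, ∇²f = -2*cos(x) + 4*cos(z)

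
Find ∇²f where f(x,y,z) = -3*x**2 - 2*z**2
-10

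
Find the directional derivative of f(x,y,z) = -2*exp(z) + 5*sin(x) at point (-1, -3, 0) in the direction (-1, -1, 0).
-5*sqrt(2)*cos(1)/2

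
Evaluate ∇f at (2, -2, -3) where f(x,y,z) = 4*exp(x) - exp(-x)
((1 + 4*exp(4))*exp(-2), 0, 0)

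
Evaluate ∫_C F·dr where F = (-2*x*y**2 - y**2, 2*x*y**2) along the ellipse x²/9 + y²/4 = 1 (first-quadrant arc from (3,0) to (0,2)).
3*pi + 26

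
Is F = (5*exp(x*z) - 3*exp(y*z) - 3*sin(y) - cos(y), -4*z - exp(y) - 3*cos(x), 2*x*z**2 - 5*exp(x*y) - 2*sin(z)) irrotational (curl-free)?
No, ∇×F = (-5*x*exp(x*y) + 4, 5*x*exp(x*z) + 5*y*exp(x*y) - 3*y*exp(y*z) - 2*z**2, 3*z*exp(y*z) + 3*sin(x) - sin(y) + 3*cos(y))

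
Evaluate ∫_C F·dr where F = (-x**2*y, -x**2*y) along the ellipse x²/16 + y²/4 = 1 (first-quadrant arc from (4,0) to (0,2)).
-16 + 8*pi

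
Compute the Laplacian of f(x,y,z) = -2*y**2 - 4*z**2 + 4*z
-12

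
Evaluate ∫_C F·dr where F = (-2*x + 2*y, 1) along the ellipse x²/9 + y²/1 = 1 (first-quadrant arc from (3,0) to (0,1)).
10 - 3*pi/2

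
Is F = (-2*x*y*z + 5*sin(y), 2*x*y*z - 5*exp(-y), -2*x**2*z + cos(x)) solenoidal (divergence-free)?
No, ∇·F = (2*(-x**2 + x*z - y*z)*exp(y) + 5)*exp(-y)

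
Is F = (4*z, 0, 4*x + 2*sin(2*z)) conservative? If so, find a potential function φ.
Yes, F is conservative. φ = 4*x*z - cos(2*z)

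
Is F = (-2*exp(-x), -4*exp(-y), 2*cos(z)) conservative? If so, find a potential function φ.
Yes, F is conservative. φ = 2*sin(z) + 4*exp(-y) + 2*exp(-x)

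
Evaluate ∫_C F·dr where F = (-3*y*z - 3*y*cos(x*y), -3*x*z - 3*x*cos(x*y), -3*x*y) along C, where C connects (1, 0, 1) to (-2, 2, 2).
3*sin(4) + 24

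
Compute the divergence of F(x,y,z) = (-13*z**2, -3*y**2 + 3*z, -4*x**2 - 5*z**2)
-6*y - 10*z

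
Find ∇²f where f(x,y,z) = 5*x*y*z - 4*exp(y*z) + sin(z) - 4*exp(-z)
-4*y**2*exp(y*z) - 4*z**2*exp(y*z) - sin(z) - 4*exp(-z)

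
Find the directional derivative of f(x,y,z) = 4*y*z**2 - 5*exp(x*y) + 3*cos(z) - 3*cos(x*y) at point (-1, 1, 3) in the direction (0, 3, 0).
5*exp(-1) + 3*sin(1) + 36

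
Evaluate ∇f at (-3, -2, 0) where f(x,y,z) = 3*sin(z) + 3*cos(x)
(3*sin(3), 0, 3)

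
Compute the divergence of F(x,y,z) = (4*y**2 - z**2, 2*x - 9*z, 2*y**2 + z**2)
2*z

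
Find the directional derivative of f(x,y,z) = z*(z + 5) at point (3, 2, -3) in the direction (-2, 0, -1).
sqrt(5)/5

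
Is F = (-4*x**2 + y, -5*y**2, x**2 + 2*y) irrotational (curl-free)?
No, ∇×F = (2, -2*x, -1)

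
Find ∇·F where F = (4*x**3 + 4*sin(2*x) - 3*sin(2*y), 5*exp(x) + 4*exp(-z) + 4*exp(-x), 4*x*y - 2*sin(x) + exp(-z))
12*x**2 + 8*cos(2*x) - exp(-z)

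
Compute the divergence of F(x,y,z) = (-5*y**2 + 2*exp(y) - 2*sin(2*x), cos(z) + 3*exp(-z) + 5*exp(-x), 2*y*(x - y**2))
-4*cos(2*x)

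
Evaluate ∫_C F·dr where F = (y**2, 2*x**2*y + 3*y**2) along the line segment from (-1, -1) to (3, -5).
-16/3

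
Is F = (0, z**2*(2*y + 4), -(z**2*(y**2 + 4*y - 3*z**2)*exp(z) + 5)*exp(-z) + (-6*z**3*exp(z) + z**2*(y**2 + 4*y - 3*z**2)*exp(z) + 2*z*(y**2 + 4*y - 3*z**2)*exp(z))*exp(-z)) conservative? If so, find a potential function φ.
Yes, F is conservative. φ = (z**2*(y**2 + 4*y - 3*z**2)*exp(z) + 5)*exp(-z)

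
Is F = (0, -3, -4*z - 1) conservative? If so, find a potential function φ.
Yes, F is conservative. φ = -3*y - 2*z**2 - z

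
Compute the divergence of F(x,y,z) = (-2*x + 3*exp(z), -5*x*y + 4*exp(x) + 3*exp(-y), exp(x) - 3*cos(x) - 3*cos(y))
-5*x - 2 - 3*exp(-y)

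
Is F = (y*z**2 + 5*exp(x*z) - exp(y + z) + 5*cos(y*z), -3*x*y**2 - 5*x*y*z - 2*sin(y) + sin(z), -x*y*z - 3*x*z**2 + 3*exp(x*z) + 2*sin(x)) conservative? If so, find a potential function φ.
No, ∇×F = (5*x*y - x*z - cos(z), 5*x*exp(x*z) + 3*y*z - 5*y*sin(y*z) + 3*z**2 - 3*z*exp(x*z) - exp(y + z) - 2*cos(x), -3*y**2 - 5*y*z - z**2 + 5*z*sin(y*z) + exp(y + z)) ≠ 0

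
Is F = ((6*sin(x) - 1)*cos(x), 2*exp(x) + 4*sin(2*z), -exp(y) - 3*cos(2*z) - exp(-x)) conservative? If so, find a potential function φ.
No, ∇×F = (-exp(y) - 8*cos(2*z), -exp(-x), 2*exp(x)) ≠ 0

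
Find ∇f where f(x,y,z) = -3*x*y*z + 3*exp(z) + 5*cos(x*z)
(-z*(3*y + 5*sin(x*z)), -3*x*z, -3*x*y - 5*x*sin(x*z) + 3*exp(z))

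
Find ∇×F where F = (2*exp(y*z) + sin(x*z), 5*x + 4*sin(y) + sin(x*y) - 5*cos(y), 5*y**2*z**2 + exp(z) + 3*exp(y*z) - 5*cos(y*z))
(z*(10*y*z + 3*exp(y*z) + 5*sin(y*z)), x*cos(x*z) + 2*y*exp(y*z), y*cos(x*y) - 2*z*exp(y*z) + 5)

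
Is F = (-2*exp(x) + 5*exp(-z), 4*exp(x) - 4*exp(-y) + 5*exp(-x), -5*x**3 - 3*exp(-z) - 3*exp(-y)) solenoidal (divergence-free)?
No, ∇·F = -2*exp(x) + 3*exp(-z) + 4*exp(-y)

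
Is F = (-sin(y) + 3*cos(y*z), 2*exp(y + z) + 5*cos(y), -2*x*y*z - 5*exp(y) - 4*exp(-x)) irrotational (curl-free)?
No, ∇×F = (-2*x*z - 5*exp(y) - 2*exp(y + z), 2*y*z - 3*y*sin(y*z) - 4*exp(-x), 3*z*sin(y*z) + cos(y))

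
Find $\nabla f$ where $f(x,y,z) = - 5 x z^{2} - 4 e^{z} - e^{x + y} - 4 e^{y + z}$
(-5*z**2 - exp(x + y), -exp(x + y) - 4*exp(y + z), -10*x*z - 4*exp(z) - 4*exp(y + z))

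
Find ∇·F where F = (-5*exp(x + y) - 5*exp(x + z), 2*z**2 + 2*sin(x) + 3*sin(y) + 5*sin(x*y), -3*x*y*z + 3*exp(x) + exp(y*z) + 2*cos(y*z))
-3*x*y + 5*x*cos(x*y) + y*exp(y*z) - 2*y*sin(y*z) - 5*exp(x + y) - 5*exp(x + z) + 3*cos(y)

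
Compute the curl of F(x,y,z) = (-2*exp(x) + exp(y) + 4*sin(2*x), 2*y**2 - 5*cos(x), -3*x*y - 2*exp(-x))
(-3*x, 3*y - 2*exp(-x), -exp(y) + 5*sin(x))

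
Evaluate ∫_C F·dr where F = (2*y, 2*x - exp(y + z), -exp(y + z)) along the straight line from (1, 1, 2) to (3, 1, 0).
-E + 4 + exp(3)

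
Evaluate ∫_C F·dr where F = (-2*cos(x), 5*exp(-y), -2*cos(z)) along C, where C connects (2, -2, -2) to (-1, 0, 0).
-5 + 2*sin(1) + 5*exp(2)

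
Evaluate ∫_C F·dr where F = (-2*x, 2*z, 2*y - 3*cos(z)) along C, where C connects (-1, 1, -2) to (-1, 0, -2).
4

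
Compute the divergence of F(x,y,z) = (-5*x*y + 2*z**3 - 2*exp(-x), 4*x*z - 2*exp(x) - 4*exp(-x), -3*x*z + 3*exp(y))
-3*x - 5*y + 2*exp(-x)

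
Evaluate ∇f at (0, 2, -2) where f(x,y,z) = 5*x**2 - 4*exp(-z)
(0, 0, 4*exp(2))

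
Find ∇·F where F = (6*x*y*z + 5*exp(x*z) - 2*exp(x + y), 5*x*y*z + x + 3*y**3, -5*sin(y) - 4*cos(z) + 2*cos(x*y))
5*x*z + 9*y**2 + 6*y*z + 5*z*exp(x*z) - 2*exp(x + y) + 4*sin(z)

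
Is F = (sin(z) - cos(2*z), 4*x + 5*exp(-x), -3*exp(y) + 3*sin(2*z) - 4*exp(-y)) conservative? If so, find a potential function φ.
No, ∇×F = (-7*sinh(y) + cosh(y), (4*sin(z) + 1)*cos(z), 4 - 5*exp(-x)) ≠ 0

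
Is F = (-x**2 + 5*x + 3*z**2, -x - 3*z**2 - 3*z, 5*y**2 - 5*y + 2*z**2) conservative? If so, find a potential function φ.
No, ∇×F = (10*y + 6*z - 2, 6*z, -1) ≠ 0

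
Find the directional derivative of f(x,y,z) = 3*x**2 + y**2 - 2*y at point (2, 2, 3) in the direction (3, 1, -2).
19*sqrt(14)/7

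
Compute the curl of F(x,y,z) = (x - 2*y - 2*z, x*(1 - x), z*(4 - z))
(0, -2, 3 - 2*x)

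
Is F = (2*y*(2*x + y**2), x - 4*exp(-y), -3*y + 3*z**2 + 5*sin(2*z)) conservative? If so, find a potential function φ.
No, ∇×F = (-3, 0, -4*x - 6*y**2 + 1) ≠ 0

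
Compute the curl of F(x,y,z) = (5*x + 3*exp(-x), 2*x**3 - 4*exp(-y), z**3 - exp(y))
(-exp(y), 0, 6*x**2)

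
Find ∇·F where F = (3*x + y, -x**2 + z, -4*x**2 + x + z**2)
2*z + 3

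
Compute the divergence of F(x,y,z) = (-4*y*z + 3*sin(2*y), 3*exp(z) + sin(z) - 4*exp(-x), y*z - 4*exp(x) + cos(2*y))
y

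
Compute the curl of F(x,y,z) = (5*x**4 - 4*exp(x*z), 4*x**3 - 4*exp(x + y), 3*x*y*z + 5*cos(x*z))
(3*x*z, -4*x*exp(x*z) - 3*y*z + 5*z*sin(x*z), 12*x**2 - 4*exp(x + y))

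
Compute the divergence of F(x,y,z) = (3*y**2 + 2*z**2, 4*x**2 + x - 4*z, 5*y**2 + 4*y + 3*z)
3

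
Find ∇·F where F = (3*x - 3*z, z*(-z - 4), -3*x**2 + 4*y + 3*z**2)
6*z + 3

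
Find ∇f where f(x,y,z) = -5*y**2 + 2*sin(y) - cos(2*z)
(0, -10*y + 2*cos(y), 2*sin(2*z))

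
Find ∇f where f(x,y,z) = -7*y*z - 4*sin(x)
(-4*cos(x), -7*z, -7*y)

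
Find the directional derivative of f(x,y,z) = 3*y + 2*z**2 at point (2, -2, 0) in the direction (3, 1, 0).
3*sqrt(10)/10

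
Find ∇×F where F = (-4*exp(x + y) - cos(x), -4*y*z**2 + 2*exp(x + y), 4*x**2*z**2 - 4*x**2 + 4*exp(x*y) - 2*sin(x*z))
(4*x*exp(x*y) + 8*y*z, -8*x*z**2 + 8*x - 4*y*exp(x*y) + 2*z*cos(x*z), 6*exp(x + y))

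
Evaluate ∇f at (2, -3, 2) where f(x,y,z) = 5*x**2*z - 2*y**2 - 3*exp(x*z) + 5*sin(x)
(-6*exp(4) + 5*cos(2) + 40, 12, 20 - 6*exp(4))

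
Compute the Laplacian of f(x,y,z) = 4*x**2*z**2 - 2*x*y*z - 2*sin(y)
8*x**2 + 8*z**2 + 2*sin(y)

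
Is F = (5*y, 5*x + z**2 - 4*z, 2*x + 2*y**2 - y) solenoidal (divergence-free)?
Yes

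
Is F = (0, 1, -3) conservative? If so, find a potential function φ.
Yes, F is conservative. φ = y - 3*z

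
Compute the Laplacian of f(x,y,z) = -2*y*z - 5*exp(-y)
-5*exp(-y)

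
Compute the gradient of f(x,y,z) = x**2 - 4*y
(2*x, -4, 0)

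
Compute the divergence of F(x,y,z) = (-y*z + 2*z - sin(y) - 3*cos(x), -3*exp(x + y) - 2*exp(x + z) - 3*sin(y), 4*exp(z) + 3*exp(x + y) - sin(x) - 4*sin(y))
4*exp(z) - 3*exp(x + y) + 3*sin(x) - 3*cos(y)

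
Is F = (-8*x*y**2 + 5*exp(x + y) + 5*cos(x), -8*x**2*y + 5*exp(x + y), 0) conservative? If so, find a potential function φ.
Yes, F is conservative. φ = -4*x**2*y**2 + 5*exp(x + y) + 5*sin(x)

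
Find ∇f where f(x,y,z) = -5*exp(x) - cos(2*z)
(-5*exp(x), 0, 2*sin(2*z))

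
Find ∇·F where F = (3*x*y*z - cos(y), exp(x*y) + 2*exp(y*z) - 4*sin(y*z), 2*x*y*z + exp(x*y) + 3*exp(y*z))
2*x*y + x*exp(x*y) + 3*y*z + 3*y*exp(y*z) + 2*z*exp(y*z) - 4*z*cos(y*z)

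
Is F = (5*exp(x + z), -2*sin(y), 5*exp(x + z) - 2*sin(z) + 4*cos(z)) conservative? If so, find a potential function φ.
Yes, F is conservative. φ = 5*exp(x + z) + 4*sin(z) + 2*cos(y) + 2*cos(z)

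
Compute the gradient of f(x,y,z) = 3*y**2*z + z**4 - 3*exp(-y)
(0, 6*y*z + 3*exp(-y), 3*y**2 + 4*z**3)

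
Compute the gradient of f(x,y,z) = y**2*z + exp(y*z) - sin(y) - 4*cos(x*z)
(4*z*sin(x*z), 2*y*z + z*exp(y*z) - cos(y), 4*x*sin(x*z) + y**2 + y*exp(y*z))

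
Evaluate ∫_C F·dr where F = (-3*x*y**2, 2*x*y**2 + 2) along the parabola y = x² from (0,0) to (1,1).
29/14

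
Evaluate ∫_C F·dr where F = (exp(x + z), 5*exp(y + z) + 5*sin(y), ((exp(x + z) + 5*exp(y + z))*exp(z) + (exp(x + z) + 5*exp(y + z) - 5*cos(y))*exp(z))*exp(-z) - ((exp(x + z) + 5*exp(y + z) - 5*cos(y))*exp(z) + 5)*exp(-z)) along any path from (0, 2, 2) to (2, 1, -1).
-5*exp(4) - exp(2) - 5*cos(1) + 5*cos(2) - 5*exp(-2) + 5 + 6*E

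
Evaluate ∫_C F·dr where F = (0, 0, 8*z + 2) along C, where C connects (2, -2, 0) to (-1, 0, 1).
6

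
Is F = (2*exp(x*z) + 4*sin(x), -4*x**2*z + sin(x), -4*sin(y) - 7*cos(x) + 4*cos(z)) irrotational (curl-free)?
No, ∇×F = (4*x**2 - 4*cos(y), 2*x*exp(x*z) - 7*sin(x), -8*x*z + cos(x))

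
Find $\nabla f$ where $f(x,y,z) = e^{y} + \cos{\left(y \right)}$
(0, exp(y) - sin(y), 0)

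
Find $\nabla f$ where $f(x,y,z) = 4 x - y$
(4, -1, 0)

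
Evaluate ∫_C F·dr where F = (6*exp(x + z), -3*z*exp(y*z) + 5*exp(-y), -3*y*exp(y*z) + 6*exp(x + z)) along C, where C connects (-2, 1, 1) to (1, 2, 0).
-3 - 5*exp(-2) - exp(-1) + 9*E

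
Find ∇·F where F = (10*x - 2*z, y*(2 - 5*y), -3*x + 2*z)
14 - 10*y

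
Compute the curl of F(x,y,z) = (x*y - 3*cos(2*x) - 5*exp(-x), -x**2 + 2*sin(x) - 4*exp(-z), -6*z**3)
(-4*exp(-z), 0, -3*x + 2*cos(x))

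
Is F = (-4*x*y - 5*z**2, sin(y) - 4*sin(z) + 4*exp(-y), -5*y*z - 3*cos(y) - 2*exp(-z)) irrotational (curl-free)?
No, ∇×F = (-5*z + 3*sin(y) + 4*cos(z), -10*z, 4*x)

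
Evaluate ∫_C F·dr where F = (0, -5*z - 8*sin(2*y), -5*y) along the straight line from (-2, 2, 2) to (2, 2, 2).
0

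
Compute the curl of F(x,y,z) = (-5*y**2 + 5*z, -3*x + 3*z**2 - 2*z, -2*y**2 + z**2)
(-4*y - 6*z + 2, 5, 10*y - 3)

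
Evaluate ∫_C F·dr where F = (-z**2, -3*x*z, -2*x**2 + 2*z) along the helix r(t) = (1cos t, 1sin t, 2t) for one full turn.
2*pi*(-3*pi - 2)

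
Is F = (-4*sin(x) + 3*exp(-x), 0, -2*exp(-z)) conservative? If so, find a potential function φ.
Yes, F is conservative. φ = 4*cos(x) + 2*exp(-z) - 3*exp(-x)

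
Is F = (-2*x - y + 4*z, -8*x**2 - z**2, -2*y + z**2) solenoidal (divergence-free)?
No, ∇·F = 2*z - 2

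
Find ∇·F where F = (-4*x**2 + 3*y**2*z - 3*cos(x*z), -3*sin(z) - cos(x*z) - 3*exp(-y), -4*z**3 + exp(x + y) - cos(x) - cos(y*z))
-8*x + y*sin(y*z) - 12*z**2 + 3*z*sin(x*z) + 3*exp(-y)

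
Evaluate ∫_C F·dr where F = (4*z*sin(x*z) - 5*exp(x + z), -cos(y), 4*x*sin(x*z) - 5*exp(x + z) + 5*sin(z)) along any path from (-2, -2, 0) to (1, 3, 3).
-5*exp(4) - sin(2) - sin(3) + 5*exp(-2) - 9*cos(3) + 9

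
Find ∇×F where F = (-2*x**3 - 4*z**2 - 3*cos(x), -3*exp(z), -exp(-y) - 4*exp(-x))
(3*exp(z) + exp(-y), -8*z - 4*exp(-x), 0)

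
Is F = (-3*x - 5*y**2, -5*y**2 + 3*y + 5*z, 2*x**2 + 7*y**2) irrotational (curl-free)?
No, ∇×F = (14*y - 5, -4*x, 10*y)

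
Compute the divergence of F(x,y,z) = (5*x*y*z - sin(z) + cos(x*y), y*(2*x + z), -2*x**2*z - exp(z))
-2*x**2 + 2*x + 5*y*z - y*sin(x*y) + z - exp(z)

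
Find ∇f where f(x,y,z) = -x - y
(-1, -1, 0)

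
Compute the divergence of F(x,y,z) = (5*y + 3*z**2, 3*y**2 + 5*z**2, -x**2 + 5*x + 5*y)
6*y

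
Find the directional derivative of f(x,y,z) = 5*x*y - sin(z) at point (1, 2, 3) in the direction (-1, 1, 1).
-sqrt(3)*(cos(3) + 5)/3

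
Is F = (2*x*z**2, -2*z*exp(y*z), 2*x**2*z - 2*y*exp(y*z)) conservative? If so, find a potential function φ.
Yes, F is conservative. φ = x**2*z**2 - 2*exp(y*z)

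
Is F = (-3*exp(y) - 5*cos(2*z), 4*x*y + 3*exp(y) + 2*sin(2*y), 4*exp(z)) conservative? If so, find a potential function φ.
No, ∇×F = (0, 10*sin(2*z), 4*y + 3*exp(y)) ≠ 0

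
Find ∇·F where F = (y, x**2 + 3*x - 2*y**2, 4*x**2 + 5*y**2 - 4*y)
-4*y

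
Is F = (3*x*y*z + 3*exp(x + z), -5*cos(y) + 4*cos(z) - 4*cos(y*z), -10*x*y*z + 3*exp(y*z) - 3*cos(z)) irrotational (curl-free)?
No, ∇×F = (-10*x*z - 4*y*sin(y*z) + 3*z*exp(y*z) + 4*sin(z), 3*x*y + 10*y*z + 3*exp(x + z), -3*x*z)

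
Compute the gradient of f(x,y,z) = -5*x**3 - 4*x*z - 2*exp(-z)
(-15*x**2 - 4*z, 0, -4*x + 2*exp(-z))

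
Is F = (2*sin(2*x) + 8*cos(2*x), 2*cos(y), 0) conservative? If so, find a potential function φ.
Yes, F is conservative. φ = 4*sin(2*x) + 2*sin(y) - cos(2*x)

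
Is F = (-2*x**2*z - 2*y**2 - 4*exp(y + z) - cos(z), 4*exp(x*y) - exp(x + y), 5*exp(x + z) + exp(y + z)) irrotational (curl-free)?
No, ∇×F = (exp(y + z), -2*x**2 - 5*exp(x + z) - 4*exp(y + z) + sin(z), 4*y*exp(x*y) + 4*y - exp(x + y) + 4*exp(y + z))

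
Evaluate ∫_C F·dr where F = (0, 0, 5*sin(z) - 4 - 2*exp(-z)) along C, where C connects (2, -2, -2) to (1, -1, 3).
-20 - 2*exp(2) + 5*cos(2) + 2*exp(-3) - 5*cos(3)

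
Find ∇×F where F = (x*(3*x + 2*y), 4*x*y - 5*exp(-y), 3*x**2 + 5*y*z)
(5*z, -6*x, -2*x + 4*y)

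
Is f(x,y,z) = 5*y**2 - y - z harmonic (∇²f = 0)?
No, ∇²f = 10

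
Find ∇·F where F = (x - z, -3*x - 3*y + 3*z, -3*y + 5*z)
3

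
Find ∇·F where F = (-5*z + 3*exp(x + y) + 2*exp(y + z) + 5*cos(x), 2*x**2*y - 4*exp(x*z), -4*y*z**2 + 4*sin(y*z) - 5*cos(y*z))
2*x**2 - 8*y*z + 5*y*sin(y*z) + 4*y*cos(y*z) + 3*exp(x + y) - 5*sin(x)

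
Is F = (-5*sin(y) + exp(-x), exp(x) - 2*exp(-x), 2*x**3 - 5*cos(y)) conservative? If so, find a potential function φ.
No, ∇×F = (5*sin(y), -6*x**2, exp(x) + 5*cos(y) + 2*exp(-x)) ≠ 0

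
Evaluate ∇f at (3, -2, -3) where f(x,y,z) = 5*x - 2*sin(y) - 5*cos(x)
(5*sin(3) + 5, -2*cos(2), 0)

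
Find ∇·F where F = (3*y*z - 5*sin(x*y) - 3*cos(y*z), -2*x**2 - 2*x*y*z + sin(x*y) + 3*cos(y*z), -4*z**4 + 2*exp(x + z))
-2*x*z + x*cos(x*y) - 5*y*cos(x*y) - 16*z**3 - 3*z*sin(y*z) + 2*exp(x + z)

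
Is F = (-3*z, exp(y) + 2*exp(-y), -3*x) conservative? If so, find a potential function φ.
Yes, F is conservative. φ = -3*x*z + exp(y) - 2*exp(-y)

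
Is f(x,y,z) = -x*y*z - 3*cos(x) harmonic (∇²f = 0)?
No, ∇²f = 3*cos(x)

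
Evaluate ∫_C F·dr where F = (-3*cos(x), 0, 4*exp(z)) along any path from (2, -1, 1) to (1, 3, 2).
-4*E - 3*sin(1) + 3*sin(2) + 4*exp(2)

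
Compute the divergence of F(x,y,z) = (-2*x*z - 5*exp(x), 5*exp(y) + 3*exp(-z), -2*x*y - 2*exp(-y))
-2*z - 5*exp(x) + 5*exp(y)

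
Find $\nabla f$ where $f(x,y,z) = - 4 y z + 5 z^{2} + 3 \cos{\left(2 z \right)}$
(0, -4*z, -4*y + 10*z - 6*sin(2*z))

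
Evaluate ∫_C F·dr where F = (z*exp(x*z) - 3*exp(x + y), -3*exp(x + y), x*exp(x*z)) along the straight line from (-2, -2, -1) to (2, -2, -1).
-exp(2) - 3 + 3*exp(-4) + exp(-2)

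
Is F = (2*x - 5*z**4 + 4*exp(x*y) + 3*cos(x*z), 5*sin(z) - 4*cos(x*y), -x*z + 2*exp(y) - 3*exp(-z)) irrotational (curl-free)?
No, ∇×F = (2*exp(y) - 5*cos(z), -3*x*sin(x*z) - 20*z**3 + z, -4*x*exp(x*y) + 4*y*sin(x*y))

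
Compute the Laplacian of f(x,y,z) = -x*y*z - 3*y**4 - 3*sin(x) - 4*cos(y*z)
4*y**2*cos(y*z) - 36*y**2 + 4*z**2*cos(y*z) + 3*sin(x)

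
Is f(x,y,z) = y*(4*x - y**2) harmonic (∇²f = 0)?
No, ∇²f = -6*y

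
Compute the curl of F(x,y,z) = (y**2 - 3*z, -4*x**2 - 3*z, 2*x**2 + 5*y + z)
(8, -4*x - 3, -8*x - 2*y)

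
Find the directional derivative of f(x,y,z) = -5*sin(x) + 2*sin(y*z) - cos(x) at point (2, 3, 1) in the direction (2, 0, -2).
sqrt(2)*(sin(2) - 5*cos(2) - 6*cos(3))/2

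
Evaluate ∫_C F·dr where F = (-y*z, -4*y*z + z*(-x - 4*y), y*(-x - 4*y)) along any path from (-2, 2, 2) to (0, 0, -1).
24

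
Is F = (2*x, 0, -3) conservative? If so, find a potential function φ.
Yes, F is conservative. φ = x**2 - 3*z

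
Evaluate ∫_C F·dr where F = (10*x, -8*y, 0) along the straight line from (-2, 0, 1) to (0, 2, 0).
-36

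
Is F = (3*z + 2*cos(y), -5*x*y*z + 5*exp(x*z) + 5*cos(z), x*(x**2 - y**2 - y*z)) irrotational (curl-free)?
No, ∇×F = (3*x*y - x*z - 5*x*exp(x*z) + 5*sin(z), -3*x**2 + y**2 + y*z + 3, -5*y*z + 5*z*exp(x*z) + 2*sin(y))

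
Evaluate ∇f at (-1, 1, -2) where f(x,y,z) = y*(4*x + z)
(4, -6, 1)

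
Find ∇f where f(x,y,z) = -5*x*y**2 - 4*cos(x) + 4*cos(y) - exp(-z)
(-5*y**2 + 4*sin(x), -10*x*y - 4*sin(y), exp(-z))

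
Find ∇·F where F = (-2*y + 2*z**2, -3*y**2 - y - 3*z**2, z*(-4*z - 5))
-6*y - 8*z - 6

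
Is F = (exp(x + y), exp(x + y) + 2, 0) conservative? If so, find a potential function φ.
Yes, F is conservative. φ = 2*y + exp(x + y)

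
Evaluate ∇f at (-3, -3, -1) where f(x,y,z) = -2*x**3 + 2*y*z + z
(-54, -2, -5)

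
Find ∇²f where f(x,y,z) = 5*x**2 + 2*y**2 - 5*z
14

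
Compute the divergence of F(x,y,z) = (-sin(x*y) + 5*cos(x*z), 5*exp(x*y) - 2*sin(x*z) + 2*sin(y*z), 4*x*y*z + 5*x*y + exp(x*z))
4*x*y + 5*x*exp(x*y) + x*exp(x*z) - y*cos(x*y) - 5*z*sin(x*z) + 2*z*cos(y*z)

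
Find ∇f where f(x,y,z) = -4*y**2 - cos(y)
(0, -8*y + sin(y), 0)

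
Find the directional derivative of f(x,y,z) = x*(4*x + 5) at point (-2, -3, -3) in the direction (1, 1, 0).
-11*sqrt(2)/2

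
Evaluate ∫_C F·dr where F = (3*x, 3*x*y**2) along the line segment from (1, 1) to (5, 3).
130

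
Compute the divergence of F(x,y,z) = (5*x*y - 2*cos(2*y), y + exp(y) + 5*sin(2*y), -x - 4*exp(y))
5*y + exp(y) + 10*cos(2*y) + 1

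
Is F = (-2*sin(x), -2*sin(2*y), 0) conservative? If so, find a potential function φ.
Yes, F is conservative. φ = 2*cos(x) + cos(2*y)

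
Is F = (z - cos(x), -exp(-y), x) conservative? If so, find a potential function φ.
Yes, F is conservative. φ = x*z - sin(x) + exp(-y)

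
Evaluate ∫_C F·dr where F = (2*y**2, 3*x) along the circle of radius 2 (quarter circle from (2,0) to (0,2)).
-32/3 + 3*pi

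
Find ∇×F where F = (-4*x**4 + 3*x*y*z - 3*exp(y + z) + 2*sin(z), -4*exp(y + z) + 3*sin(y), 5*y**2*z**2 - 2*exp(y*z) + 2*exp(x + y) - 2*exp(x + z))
(10*y*z**2 - 2*z*exp(y*z) + 2*exp(x + y) + 4*exp(y + z), 3*x*y - 2*exp(x + y) + 2*exp(x + z) - 3*exp(y + z) + 2*cos(z), -3*x*z + 3*exp(y + z))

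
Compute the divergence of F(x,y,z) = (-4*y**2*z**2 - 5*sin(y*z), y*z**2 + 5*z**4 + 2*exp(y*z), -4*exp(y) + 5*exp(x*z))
5*x*exp(x*z) + z**2 + 2*z*exp(y*z)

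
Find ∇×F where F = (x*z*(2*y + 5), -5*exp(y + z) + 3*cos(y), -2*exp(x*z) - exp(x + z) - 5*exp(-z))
(5*exp(y + z), x*(2*y + 5) + 2*z*exp(x*z) + exp(x + z), -2*x*z)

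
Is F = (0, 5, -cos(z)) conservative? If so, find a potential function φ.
Yes, F is conservative. φ = 5*y - sin(z)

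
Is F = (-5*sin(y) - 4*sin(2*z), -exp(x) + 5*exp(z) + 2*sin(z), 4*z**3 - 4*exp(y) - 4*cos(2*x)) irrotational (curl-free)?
No, ∇×F = (-4*exp(y) - 5*exp(z) - 2*cos(z), -8*sin(2*x) - 8*cos(2*z), -exp(x) + 5*cos(y))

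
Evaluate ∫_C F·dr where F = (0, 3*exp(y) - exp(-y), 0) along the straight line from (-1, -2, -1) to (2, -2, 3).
0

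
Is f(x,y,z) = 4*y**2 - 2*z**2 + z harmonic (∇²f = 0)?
No, ∇²f = 4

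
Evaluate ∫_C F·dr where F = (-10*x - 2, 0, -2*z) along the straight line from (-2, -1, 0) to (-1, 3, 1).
12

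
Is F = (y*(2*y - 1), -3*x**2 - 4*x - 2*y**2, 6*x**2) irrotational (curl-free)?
No, ∇×F = (0, -12*x, -6*x - 4*y - 3)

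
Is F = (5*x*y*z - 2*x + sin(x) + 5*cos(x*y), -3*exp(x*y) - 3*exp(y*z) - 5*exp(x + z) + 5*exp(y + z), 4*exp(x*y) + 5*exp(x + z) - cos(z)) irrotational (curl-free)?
No, ∇×F = (4*x*exp(x*y) + 3*y*exp(y*z) + 5*exp(x + z) - 5*exp(y + z), 5*x*y - 4*y*exp(x*y) - 5*exp(x + z), -5*x*z + 5*x*sin(x*y) - 3*y*exp(x*y) - 5*exp(x + z))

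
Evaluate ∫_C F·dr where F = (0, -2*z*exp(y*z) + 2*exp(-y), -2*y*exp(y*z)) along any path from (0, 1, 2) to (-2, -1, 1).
2*E*(-1 + E)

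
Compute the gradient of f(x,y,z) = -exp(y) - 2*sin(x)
(-2*cos(x), -exp(y), 0)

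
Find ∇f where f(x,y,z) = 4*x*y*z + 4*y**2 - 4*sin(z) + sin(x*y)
(y*(4*z + cos(x*y)), 4*x*z + x*cos(x*y) + 8*y, 4*x*y - 4*cos(z))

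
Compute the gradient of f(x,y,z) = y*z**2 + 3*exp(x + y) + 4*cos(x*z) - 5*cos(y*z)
(-4*z*sin(x*z) + 3*exp(x + y), z**2 + 5*z*sin(y*z) + 3*exp(x + y), -4*x*sin(x*z) + 2*y*z + 5*y*sin(y*z))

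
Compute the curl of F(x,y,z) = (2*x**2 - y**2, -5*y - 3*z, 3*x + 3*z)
(3, -3, 2*y)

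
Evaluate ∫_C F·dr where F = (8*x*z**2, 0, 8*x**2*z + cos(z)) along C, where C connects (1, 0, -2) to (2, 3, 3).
sin(3) + sin(2) + 128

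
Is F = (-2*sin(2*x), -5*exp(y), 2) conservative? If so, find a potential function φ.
Yes, F is conservative. φ = 2*z - 5*exp(y) + cos(2*x)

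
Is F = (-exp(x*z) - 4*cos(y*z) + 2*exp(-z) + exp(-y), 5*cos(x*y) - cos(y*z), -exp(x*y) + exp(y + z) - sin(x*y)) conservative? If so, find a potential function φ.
No, ∇×F = (-x*exp(x*y) - x*cos(x*y) - y*sin(y*z) + exp(y + z), -x*exp(x*z) + y*exp(x*y) + 4*y*sin(y*z) + y*cos(x*y) - 2*exp(-z), -5*y*sin(x*y) - 4*z*sin(y*z) + exp(-y)) ≠ 0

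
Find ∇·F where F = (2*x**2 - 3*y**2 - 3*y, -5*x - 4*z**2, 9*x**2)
4*x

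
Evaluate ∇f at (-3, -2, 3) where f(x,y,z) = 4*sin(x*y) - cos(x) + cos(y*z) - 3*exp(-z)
(-8*cos(6) - sin(3), -12*cos(6) + 3*sin(6), 3*exp(-3) - 2*sin(6))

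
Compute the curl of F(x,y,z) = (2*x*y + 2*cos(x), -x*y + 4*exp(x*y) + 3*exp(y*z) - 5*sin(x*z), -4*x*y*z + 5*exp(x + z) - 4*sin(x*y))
(-4*x*z - 4*x*cos(x*y) + 5*x*cos(x*z) - 3*y*exp(y*z), 4*y*z + 4*y*cos(x*y) - 5*exp(x + z), -2*x + 4*y*exp(x*y) - y - 5*z*cos(x*z))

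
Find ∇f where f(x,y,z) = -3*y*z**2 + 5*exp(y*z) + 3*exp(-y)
(0, -3*z**2 + 5*z*exp(y*z) - 3*exp(-y), y*(-6*z + 5*exp(y*z)))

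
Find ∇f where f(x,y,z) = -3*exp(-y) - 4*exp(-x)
(4*exp(-x), 3*exp(-y), 0)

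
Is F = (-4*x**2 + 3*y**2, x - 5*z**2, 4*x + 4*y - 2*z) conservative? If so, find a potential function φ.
No, ∇×F = (10*z + 4, -4, 1 - 6*y) ≠ 0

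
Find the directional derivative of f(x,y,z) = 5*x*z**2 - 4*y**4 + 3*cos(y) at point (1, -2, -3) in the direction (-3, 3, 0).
sqrt(2)*(3*sin(2) + 83)/2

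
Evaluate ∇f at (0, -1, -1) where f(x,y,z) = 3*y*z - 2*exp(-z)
(0, -3, -3 + 2*E)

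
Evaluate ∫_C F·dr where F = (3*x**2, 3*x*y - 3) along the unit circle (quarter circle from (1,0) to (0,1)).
-3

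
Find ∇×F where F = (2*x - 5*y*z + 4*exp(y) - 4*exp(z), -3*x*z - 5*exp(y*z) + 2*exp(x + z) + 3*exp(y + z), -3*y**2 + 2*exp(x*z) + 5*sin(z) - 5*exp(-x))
(3*x + 5*y*exp(y*z) - 6*y - 2*exp(x + z) - 3*exp(y + z), -5*y - 2*z*exp(x*z) - 4*exp(z) - 5*exp(-x), 2*z - 4*exp(y) + 2*exp(x + z))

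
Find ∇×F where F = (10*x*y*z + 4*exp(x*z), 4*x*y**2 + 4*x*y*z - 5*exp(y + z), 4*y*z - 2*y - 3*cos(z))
(-4*x*y + 4*z + 5*exp(y + z) - 2, 2*x*(5*y + 2*exp(x*z)), -10*x*z + 4*y**2 + 4*y*z)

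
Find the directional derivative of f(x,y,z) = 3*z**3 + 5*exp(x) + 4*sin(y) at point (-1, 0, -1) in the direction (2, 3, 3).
sqrt(22)*(10 + 39*E)*exp(-1)/22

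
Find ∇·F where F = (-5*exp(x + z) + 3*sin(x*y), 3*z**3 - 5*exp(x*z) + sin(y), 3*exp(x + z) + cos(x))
3*y*cos(x*y) - 2*exp(x + z) + cos(y)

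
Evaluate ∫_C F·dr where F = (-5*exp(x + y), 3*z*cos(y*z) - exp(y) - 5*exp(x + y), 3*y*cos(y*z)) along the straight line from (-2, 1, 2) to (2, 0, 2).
-5*exp(2) - 3*sin(2) - 1 + 5*exp(-1) + E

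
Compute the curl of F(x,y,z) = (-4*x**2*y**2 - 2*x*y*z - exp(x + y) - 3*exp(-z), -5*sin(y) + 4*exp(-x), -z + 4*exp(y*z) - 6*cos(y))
(4*z*exp(y*z) + 6*sin(y), -2*x*y + 3*exp(-z), 8*x**2*y + 2*x*z + exp(x + y) - 4*exp(-x))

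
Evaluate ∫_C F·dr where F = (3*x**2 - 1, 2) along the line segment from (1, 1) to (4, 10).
78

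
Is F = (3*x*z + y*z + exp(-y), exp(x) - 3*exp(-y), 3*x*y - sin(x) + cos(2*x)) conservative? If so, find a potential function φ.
No, ∇×F = (3*x, 3*x - 2*y + 2*sin(2*x) + cos(x), -z + exp(x) + exp(-y)) ≠ 0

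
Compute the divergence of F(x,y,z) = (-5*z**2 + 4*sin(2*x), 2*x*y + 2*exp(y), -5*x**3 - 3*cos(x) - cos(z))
2*x + 2*exp(y) + sin(z) + 8*cos(2*x)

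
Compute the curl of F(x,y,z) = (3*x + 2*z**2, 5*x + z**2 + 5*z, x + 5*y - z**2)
(-2*z, 4*z - 1, 5)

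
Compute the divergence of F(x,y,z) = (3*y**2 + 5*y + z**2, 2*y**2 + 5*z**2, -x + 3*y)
4*y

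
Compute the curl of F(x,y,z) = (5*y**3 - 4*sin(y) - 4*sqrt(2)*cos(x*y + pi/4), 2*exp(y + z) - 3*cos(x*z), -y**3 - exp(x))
(-3*x*sin(x*z) - 3*y**2 - 2*exp(y + z), exp(x), -4*sqrt(2)*x*sin(x*y + pi/4) - 15*y**2 + 3*z*sin(x*z) + 4*cos(y))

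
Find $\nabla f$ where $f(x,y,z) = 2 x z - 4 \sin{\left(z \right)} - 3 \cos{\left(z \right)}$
(2*z, 0, 2*x + 3*sin(z) - 4*cos(z))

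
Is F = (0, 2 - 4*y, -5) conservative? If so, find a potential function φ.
Yes, F is conservative. φ = -2*y**2 + 2*y - 5*z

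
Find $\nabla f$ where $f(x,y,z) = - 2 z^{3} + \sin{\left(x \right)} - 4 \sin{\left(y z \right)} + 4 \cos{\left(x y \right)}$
(-4*y*sin(x*y) + cos(x), -4*x*sin(x*y) - 4*z*cos(y*z), -4*y*cos(y*z) - 6*z**2)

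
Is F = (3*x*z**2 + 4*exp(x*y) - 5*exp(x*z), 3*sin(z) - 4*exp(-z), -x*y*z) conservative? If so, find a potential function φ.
No, ∇×F = (-x*z - 3*cos(z) - 4*exp(-z), 6*x*z - 5*x*exp(x*z) + y*z, -4*x*exp(x*y)) ≠ 0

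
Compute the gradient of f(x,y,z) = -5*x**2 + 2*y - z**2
(-10*x, 2, -2*z)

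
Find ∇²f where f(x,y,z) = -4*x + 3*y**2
6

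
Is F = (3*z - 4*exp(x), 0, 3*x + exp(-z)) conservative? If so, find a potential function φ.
Yes, F is conservative. φ = 3*x*z - 4*exp(x) - exp(-z)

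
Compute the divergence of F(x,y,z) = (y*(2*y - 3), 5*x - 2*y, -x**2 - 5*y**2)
-2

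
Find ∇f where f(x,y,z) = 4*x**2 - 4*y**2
(8*x, -8*y, 0)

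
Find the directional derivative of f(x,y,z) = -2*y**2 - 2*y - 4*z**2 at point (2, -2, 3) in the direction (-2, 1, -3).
39*sqrt(14)/7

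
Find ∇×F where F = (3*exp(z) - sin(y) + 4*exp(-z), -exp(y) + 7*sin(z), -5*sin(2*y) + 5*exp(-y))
(-10*cos(2*y) - 7*cos(z) - 5*exp(-y), 7*sinh(z) - cosh(z), cos(y))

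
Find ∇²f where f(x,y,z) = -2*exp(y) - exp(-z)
-2*exp(y) - exp(-z)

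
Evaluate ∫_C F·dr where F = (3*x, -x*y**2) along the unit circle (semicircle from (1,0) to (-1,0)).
-pi/8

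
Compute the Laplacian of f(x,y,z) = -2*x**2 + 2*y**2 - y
0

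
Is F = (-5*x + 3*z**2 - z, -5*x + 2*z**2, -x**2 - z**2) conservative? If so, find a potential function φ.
No, ∇×F = (-4*z, 2*x + 6*z - 1, -5) ≠ 0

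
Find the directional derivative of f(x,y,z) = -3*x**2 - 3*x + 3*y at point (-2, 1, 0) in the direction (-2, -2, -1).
-8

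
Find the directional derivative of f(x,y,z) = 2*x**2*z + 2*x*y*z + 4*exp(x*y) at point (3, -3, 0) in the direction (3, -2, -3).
-30*sqrt(22)*exp(-9)/11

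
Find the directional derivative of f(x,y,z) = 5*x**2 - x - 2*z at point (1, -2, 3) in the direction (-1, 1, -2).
-5*sqrt(6)/6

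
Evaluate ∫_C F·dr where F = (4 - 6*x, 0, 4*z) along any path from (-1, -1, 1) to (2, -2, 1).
3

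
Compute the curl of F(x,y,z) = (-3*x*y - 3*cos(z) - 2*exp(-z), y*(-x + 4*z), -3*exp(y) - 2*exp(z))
(-4*y - 3*exp(y), 3*sin(z) + 2*exp(-z), 3*x - y)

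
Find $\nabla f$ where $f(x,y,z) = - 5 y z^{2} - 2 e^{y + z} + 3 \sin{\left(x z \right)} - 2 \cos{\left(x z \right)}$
(z*(2*sin(x*z) + 3*cos(x*z)), -5*z**2 - 2*exp(y + z), 2*x*sin(x*z) + 3*x*cos(x*z) - 10*y*z - 2*exp(y + z))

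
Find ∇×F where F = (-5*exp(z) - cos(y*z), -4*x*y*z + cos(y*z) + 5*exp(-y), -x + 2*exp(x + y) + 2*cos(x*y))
(4*x*y - 2*x*sin(x*y) + y*sin(y*z) + 2*exp(x + y), 2*y*sin(x*y) + y*sin(y*z) - 5*exp(z) - 2*exp(x + y) + 1, -z*(4*y + sin(y*z)))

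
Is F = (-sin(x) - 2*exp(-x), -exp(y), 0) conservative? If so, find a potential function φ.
Yes, F is conservative. φ = -exp(y) + cos(x) + 2*exp(-x)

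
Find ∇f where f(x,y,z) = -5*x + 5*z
(-5, 0, 5)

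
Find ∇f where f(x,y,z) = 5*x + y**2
(5, 2*y, 0)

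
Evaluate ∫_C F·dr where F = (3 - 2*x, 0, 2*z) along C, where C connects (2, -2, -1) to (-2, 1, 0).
-13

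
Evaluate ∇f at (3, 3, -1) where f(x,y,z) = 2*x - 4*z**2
(2, 0, 8)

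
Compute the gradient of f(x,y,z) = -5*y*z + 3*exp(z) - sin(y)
(0, -5*z - cos(y), -5*y + 3*exp(z))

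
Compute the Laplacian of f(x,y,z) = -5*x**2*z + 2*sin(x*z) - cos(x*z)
x**2*(-2*sin(x*z) + cos(x*z)) - z*(2*z*sin(x*z) - z*cos(x*z) + 10)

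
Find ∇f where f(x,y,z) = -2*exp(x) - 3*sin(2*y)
(-2*exp(x), -6*cos(2*y), 0)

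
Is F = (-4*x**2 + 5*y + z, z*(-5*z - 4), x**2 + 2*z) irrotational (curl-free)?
No, ∇×F = (10*z + 4, 1 - 2*x, -5)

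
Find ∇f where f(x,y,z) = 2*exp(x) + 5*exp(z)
(2*exp(x), 0, 5*exp(z))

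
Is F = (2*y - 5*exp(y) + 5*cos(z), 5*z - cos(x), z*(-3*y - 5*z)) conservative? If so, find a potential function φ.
No, ∇×F = (-3*z - 5, -5*sin(z), 5*exp(y) + sin(x) - 2) ≠ 0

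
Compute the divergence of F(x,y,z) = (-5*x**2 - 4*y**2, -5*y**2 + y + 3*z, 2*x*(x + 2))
-10*x - 10*y + 1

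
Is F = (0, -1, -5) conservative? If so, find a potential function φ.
Yes, F is conservative. φ = -y - 5*z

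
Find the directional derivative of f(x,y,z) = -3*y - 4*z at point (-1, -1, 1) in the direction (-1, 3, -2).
-sqrt(14)/14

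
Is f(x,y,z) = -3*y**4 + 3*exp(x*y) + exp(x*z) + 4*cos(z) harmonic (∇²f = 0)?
No, ∇²f = 3*x**2*exp(x*y) + x**2*exp(x*z) + 3*y**2*exp(x*y) - 36*y**2 + z**2*exp(x*z) - 4*cos(z)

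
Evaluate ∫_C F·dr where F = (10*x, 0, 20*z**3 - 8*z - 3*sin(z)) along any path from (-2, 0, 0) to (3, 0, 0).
25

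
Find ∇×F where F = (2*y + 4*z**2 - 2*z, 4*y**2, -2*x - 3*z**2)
(0, 8*z, -2)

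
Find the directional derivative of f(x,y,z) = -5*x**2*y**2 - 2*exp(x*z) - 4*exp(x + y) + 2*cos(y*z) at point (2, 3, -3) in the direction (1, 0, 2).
2*sqrt(5)*(-2*exp(11) - 90*exp(6) - 1 + 6*exp(6)*sin(9))*exp(-6)/5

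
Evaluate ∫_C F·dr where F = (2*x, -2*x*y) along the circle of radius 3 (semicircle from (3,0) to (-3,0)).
-36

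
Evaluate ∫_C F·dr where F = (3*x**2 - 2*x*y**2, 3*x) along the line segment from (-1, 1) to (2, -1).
5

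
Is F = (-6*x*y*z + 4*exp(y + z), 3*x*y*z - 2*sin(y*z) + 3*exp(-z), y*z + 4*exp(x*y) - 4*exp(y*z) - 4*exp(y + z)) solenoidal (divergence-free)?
No, ∇·F = 3*x*z - 6*y*z - 4*y*exp(y*z) + y - 2*z*cos(y*z) - 4*exp(y + z)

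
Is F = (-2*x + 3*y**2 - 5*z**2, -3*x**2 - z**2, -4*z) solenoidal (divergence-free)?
No, ∇·F = -6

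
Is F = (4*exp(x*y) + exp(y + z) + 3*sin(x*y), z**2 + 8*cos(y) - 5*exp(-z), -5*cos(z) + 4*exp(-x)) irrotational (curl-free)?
No, ∇×F = (-2*z - 5*exp(-z), (exp(x + y + z) + 4)*exp(-x), -4*x*exp(x*y) - 3*x*cos(x*y) - exp(y + z))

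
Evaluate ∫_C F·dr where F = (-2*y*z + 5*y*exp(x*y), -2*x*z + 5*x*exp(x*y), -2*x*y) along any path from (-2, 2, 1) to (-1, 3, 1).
-2 - 5*exp(-4) + 5*exp(-3)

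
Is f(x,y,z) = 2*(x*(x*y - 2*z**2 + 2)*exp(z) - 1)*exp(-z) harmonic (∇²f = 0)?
No, ∇²f = -8*x + 4*y - 2*exp(-z)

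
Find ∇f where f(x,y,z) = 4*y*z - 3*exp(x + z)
(-3*exp(x + z), 4*z, 4*y - 3*exp(x + z))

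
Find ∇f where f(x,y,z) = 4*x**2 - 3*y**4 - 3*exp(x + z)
(8*x - 3*exp(x + z), -12*y**3, -3*exp(x + z))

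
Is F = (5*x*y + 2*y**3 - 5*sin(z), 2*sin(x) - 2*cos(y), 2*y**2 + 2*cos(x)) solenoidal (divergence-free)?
No, ∇·F = 5*y + 2*sin(y)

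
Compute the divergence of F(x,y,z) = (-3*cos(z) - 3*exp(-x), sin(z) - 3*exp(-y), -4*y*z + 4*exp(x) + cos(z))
-4*y - sin(z) + 3*exp(-y) + 3*exp(-x)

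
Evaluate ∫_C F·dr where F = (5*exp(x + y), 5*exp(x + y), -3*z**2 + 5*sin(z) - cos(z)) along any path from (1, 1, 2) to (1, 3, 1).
-5*exp(2) - 5*cos(1) + 5*cos(2) - sin(1) + sin(2) + 7 + 5*exp(4)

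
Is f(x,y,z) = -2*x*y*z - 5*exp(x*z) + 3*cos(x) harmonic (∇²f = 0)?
No, ∇²f = -5*x**2*exp(x*z) - 5*z**2*exp(x*z) - 3*cos(x)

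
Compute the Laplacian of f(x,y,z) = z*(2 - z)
-2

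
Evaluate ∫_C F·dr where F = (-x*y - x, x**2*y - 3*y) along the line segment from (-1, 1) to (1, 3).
-34/3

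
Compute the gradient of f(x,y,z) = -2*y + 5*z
(0, -2, 5)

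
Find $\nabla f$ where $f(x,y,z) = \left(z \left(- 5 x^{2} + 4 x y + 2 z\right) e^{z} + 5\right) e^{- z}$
(2*z*(-5*x + 2*y), 4*x*z, -5*x**2 + 4*x*y + 4*z - 5*exp(-z))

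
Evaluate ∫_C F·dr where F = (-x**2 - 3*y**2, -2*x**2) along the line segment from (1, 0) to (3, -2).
2/3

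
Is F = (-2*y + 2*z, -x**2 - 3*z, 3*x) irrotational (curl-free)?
No, ∇×F = (3, -1, 2 - 2*x)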